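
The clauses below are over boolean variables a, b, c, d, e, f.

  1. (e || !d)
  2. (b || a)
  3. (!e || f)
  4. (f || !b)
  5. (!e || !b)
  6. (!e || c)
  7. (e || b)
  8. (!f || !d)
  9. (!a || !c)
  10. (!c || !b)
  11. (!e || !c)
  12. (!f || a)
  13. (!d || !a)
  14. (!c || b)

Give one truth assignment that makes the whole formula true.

a=1, b=1, c=0, d=0, e=0, f=1

Pure literal: d appears only negated; assign d = False.
Set a = True and propagate.
  then c is forced to False.
  then e is forced to False.
  then b is forced to True.
  then f is forced to True.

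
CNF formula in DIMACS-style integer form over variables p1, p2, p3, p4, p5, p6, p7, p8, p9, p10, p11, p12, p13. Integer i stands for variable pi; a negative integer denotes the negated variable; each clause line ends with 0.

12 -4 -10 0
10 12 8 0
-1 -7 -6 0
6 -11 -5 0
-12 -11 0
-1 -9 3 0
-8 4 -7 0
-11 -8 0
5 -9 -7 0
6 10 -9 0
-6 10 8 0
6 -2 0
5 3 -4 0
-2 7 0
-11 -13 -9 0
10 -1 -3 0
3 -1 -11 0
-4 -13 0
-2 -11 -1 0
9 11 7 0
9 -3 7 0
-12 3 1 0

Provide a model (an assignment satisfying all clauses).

p1=T  p2=F  p3=T  p4=F  p5=F  p6=F  p7=F  p8=T  p9=T  p10=T  p11=F  p12=T  p13=T

Check each clause:
  1. (!p4 || !p10 || p12) — !p4 is true.
  2. (p12 || p10 || p8) — p8 is true.
  3. (!p1 || !p6 || !p7) — !p7 is true.
  4. (!p11 || p6 || !p5) — !p5 is true.
  5. (!p11 || !p12) — !p11 is true.
  6. (p3 || !p1 || !p9) — p3 is true.
  7. (!p8 || p4 || !p7) — !p7 is true.
  8. (!p8 || !p11) — !p11 is true.
  9. (p5 || !p9 || !p7) — !p7 is true.
  10. (p10 || !p9 || p6) — p10 is true.
  11. (p10 || !p6 || p8) — p8 is true.
  12. (p6 || !p2) — !p2 is true.
  13. (p3 || p5 || !p4) — p3 is true.
  14. (!p2 || p7) — !p2 is true.
  15. (!p13 || !p9 || !p11) — !p11 is true.
  16. (!p3 || !p1 || p10) — p10 is true.
  17. (p3 || !p1 || !p11) — p3 is true.
  18. (!p4 || !p13) — !p4 is true.
  19. (!p11 || !p2 || !p1) — !p11 is true.
  20. (p9 || p7 || p11) — p9 is true.
  21. (!p3 || p9 || p7) — p9 is true.
  22. (!p12 || p3 || p1) — p1 is true.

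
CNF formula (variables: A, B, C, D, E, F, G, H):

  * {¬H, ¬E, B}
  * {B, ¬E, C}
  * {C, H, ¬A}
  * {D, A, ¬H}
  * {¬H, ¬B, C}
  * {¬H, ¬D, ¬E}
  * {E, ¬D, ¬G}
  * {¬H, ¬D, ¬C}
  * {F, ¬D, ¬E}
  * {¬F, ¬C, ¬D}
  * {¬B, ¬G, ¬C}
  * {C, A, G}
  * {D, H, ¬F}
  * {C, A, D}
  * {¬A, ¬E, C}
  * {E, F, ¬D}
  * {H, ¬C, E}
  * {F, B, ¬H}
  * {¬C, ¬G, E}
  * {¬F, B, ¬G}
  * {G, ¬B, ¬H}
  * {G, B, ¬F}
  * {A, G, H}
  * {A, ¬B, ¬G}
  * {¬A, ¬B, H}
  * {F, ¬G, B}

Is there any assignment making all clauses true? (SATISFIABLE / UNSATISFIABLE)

SATISFIABLE

Try A = True.
The remaining clauses are satisfied by B = False, C = True, D = False, E = True, F = False, G = False, H = False.
So A = T, B = F, C = T, D = F, E = T, F = F, G = F, H = F is a satisfying assignment.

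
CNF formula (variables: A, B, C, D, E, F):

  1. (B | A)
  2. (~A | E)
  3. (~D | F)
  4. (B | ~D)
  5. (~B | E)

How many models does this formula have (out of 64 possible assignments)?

Case analysis on B and A:
  B=1, A=1: C free; 3 ways for (D,E,F) × 2^1 = 6.
  B=1, A=0: C free; 3 ways for (D,E,F) × 2^1 = 6.
  B=0, A=1: remaining (C,D,E,F) ∈ {(0,0,1,0); (0,0,1,1); (1,0,1,0); (1,0,1,1)} — 4.
  B=0, A=0: a clause becomes empty — 0.
Total: 6 + 6 + 4 + 0 = 16.

16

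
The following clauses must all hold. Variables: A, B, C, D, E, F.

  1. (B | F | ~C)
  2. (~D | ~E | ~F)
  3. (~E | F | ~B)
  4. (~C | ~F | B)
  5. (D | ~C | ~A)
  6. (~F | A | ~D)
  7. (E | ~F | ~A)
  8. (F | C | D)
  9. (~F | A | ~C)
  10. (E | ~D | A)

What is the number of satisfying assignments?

Split on F, then A.
  F=1, A=1: remaining (B,C,D,E) ∈ {(0,0,0,1); (1,0,0,1)} — 2.
  F=1, A=0: remaining (B,C,D,E) ∈ {(0,0,0,0); (0,0,0,1); (1,0,0,0); (1,0,0,1)} — 4.
  F=0, A=1: remaining (B,C,D,E) ∈ {(0,0,1,0); (0,0,1,1); (1,0,1,0); (1,1,1,0)} — 4.
  F=0, A=0: remaining (B,C,D,E) ∈ {(0,0,1,1); (1,1,0,0)} — 2.
Total: 2 + 4 + 4 + 2 = 12.

12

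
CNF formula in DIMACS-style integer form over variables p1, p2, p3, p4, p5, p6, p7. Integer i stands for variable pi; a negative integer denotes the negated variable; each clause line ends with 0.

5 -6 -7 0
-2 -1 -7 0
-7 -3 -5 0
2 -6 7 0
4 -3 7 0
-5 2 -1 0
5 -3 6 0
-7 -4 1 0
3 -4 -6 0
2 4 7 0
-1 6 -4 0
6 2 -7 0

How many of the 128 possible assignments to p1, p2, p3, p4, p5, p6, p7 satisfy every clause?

22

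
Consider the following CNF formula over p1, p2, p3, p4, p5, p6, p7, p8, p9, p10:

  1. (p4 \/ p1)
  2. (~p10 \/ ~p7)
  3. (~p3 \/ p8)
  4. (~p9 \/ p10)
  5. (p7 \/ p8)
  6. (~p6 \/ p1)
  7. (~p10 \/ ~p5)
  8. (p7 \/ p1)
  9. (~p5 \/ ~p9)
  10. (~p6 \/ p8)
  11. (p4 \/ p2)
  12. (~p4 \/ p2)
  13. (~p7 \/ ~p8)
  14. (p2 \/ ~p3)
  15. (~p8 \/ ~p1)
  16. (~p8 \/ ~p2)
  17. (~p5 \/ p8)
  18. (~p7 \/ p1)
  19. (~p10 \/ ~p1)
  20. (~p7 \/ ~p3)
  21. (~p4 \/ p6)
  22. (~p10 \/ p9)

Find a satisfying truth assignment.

p3 occurs only negated in the remaining clauses — set p3 = False.
p5 occurs only negated in the remaining clauses — set p5 = False.
Branch on p1: take p1 = True.
  then p8 is forced to False.
  then p7 is forced to True.
  then p10 is forced to False.
  then p9 is forced to False.
  then p6 is forced to False.
  then p4 is forced to False.
  then p2 is forced to True.

p1=T, p2=T, p3=F, p4=F, p5=F, p6=F, p7=T, p8=F, p9=F, p10=F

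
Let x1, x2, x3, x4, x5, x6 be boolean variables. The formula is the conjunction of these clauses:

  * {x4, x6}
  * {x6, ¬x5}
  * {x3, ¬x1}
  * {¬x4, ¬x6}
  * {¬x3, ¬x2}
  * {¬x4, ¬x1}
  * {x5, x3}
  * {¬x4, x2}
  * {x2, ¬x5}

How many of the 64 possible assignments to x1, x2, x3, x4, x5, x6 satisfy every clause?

3

Satisfying assignments:
  x1=0 x2=0 x3=1 x4=0 x5=0 x6=1
  x1=0 x2=1 x3=0 x4=0 x5=1 x6=1
  x1=1 x2=0 x3=1 x4=0 x5=0 x6=1
That's 3 in total.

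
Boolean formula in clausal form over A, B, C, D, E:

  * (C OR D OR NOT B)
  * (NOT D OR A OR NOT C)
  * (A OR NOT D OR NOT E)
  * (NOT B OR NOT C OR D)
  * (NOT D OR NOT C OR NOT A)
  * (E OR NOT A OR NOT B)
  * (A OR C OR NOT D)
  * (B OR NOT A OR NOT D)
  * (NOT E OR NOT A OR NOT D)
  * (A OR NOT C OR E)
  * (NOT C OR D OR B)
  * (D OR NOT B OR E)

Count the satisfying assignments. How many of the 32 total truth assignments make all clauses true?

4

The models are:
  A=F B=F C=F D=F E=F
  A=F B=F C=F D=F E=T
  A=T B=F C=F D=F E=F
  A=T B=F C=F D=F E=T
That's 4 in total.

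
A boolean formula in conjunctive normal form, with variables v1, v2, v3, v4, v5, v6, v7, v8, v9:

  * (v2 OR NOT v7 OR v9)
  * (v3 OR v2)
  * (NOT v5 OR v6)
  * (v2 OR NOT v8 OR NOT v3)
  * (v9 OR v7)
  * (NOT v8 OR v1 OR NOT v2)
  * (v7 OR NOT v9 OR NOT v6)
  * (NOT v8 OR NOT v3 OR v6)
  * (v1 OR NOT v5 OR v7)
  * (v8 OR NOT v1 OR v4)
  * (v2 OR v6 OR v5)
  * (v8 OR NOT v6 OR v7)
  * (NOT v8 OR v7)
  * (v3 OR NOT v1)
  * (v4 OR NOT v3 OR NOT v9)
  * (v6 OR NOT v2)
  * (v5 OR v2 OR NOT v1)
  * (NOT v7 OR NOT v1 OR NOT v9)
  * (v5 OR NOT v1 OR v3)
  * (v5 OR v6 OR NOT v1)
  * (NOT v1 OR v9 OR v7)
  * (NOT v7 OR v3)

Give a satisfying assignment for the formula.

v1=F, v2=T, v3=T, v4=T, v5=F, v6=T, v7=T, v8=F, v9=F

Check each clause:
  1. (v2 OR NOT v7 OR v9) — v2 is true.
  2. (v2 OR v3) — v2 is true.
  3. (NOT v5 OR v6) — NOT v5 is true.
  4. (NOT v8 OR NOT v3 OR v2) — NOT v8 is true.
  5. (v9 OR v7) — v7 is true.
  6. (v1 OR NOT v2 OR NOT v8) — NOT v8 is true.
  7. (v7 OR NOT v6 OR NOT v9) — v7 is true.
  8. (NOT v8 OR NOT v3 OR v6) — NOT v8 is true.
  9. (v7 OR NOT v5 OR v1) — NOT v5 is true.
  10. (v4 OR NOT v1 OR v8) — v4 is true.
  11. (v5 OR v6 OR v2) — v2 is true.
  12. (v8 OR v7 OR NOT v6) — v7 is true.
  13. (NOT v8 OR v7) — NOT v8 is true.
  14. (NOT v1 OR v3) — v3 is true.
  15. (NOT v3 OR v4 OR NOT v9) — v4 is true.
  16. (v6 OR NOT v2) — v6 is true.
  17. (v2 OR v5 OR NOT v1) — v2 is true.
  18. (NOT v1 OR NOT v7 OR NOT v9) — NOT v1 is true.
  19. (NOT v1 OR v5 OR v3) — v3 is true.
  20. (NOT v1 OR v6 OR v5) — v6 is true.
  21. (v9 OR v7 OR NOT v1) — NOT v1 is true.
  22. (v3 OR NOT v7) — v3 is true.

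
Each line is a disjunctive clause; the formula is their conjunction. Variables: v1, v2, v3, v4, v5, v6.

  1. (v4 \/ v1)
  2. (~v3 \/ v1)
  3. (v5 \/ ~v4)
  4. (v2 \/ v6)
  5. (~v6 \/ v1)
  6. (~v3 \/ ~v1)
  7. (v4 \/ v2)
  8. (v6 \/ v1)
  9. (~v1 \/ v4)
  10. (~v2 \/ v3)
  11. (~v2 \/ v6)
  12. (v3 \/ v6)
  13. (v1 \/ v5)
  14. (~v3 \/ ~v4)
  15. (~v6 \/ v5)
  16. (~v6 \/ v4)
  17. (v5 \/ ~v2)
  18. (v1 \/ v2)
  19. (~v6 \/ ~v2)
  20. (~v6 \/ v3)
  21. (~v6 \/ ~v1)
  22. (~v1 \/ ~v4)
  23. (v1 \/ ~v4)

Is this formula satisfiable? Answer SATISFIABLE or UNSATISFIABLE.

UNSATISFIABLE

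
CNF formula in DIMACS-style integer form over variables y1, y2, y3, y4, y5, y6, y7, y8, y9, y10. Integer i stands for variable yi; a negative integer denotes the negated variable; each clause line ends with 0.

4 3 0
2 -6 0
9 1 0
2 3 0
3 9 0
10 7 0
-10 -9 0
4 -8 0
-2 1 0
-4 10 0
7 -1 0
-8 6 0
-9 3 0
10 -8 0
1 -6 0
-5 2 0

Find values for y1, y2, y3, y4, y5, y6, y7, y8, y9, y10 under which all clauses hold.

y1=1, y2=1, y3=1, y4=0, y5=0, y6=1, y7=1, y8=0, y9=1, y10=0

Check each clause:
  1. (y4 || y3) — y3 is true.
  2. (y2 || !y6) — y2 is true.
  3. (y1 || y9) — y1 is true.
  4. (y3 || y2) — y2 is true.
  5. (y9 || y3) — y9 is true.
  6. (y10 || y7) — y7 is true.
  7. (!y10 || !y9) — !y10 is true.
  8. (!y8 || y4) — !y8 is true.
  9. (!y2 || y1) — y1 is true.
  10. (!y4 || y10) — !y4 is true.
  11. (y7 || !y1) — y7 is true.
  12. (!y8 || y6) — !y8 is true.
  13. (!y9 || y3) — y3 is true.
  14. (!y8 || y10) — !y8 is true.
  15. (y1 || !y6) — y1 is true.
  16. (y2 || !y5) — y2 is true.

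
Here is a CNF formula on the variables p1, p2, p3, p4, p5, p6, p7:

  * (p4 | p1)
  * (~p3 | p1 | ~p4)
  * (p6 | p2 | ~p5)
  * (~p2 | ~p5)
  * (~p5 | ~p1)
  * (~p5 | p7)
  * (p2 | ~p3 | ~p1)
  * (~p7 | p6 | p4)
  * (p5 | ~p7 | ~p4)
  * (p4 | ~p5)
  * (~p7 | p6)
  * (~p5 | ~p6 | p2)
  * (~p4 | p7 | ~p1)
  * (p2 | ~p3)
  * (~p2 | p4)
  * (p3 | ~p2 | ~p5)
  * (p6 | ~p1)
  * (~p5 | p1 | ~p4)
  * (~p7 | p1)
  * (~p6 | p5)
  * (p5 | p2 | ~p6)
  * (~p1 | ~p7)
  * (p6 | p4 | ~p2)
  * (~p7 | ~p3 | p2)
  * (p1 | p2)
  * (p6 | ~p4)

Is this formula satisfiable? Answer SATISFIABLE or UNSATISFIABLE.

UNSATISFIABLE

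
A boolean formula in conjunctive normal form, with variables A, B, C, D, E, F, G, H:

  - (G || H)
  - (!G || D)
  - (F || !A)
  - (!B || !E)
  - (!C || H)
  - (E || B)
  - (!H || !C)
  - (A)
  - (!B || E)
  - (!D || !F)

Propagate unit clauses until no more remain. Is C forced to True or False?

Unit clause (A) sets A = True.
(F || !A): since A = True, the clause reduces to (F). F = True.
From (!D || !F) and F = True: D = False.
(!G || D): since D = False, the clause reduces to (!G). G = False.
From (G || H) and G = False: H = True.
(!H || !C): since H = True, the clause reduces to (!C). C = False.

False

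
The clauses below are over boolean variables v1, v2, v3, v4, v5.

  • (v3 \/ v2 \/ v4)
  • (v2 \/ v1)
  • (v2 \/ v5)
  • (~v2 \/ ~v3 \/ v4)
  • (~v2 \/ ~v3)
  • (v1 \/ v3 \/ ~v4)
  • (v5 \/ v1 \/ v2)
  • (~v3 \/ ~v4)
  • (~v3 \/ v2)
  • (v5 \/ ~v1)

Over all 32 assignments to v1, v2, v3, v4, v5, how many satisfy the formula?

5

Satisfying assignments:
  v1=0 v2=1 v3=0 v4=0 v5=0
  v1=0 v2=1 v3=0 v4=0 v5=1
  v1=1 v2=0 v3=0 v4=1 v5=1
  v1=1 v2=1 v3=0 v4=0 v5=1
  v1=1 v2=1 v3=0 v4=1 v5=1
Count: 5.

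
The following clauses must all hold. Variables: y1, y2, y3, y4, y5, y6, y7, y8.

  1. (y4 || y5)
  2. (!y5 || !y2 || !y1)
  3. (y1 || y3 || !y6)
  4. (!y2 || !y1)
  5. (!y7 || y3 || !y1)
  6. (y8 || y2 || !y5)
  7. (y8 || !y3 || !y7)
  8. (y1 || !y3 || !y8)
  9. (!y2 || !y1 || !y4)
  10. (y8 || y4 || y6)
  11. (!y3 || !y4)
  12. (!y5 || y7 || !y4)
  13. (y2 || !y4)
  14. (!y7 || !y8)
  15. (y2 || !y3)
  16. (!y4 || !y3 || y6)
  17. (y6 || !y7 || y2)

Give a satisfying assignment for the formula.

y1=True  y2=False  y3=False  y4=False  y5=True  y6=False  y7=False  y8=True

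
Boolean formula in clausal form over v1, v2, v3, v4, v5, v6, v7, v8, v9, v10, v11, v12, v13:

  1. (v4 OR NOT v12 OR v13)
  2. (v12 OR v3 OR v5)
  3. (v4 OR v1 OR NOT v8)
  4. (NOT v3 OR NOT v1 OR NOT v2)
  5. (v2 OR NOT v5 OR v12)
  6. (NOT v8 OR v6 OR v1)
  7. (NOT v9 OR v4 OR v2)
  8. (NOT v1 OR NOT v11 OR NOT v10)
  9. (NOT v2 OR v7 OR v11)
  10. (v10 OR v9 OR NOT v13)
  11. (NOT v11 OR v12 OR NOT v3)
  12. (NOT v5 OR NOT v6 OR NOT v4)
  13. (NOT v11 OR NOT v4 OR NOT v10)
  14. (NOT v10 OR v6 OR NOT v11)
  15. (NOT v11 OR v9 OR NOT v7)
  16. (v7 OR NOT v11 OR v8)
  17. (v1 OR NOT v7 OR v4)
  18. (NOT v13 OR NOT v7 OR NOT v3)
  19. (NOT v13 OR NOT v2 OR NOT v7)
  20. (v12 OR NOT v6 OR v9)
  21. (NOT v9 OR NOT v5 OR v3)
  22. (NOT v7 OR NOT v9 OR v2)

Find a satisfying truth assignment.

v1 = False, v2 = False, v3 = False, v4 = True, v5 = False, v6 = True, v7 = True, v8 = False, v9 = False, v10 = False, v11 = False, v12 = True, v13 = False

Try v1 = False.
For the remaining variables, v2 = False, v3 = False, v4 = True, v5 = False, v6 = True, v7 = True, v8 = False, v9 = False, v10 = False, v11 = False, v12 = True, v13 = False works.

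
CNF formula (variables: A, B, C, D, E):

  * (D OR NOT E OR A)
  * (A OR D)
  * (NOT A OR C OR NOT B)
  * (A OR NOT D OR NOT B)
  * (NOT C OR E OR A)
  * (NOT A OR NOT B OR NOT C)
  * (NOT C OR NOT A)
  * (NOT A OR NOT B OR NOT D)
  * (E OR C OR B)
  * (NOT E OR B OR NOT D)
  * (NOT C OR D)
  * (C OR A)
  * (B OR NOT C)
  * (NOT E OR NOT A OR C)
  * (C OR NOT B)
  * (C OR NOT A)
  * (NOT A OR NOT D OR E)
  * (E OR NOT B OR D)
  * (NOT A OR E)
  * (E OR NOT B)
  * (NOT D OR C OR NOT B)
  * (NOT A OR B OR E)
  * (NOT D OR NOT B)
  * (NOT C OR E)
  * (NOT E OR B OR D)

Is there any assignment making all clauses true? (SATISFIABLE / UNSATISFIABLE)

UNSATISFIABLE

A = True:
  propagation gives C=False; an empty clause results — contradiction.
A = False:
  propagation gives D=True, B=False, E=False, C=False; an empty clause results — contradiction.
Every branch closes, so no satisfying assignment exists.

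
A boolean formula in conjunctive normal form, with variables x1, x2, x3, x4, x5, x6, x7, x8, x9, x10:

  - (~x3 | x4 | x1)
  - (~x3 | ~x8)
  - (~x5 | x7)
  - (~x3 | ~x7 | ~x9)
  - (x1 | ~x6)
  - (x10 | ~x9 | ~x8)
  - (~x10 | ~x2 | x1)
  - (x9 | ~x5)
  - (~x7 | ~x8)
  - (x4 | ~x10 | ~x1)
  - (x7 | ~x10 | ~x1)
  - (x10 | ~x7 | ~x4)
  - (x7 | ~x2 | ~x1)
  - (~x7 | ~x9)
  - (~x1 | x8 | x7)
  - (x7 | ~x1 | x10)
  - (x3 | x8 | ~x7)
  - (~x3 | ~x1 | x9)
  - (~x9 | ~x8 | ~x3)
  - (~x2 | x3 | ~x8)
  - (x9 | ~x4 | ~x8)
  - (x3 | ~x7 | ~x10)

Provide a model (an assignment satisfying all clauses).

x2 occurs only negated in the remaining clauses — set x2 = False.
Pure literal: x5 appears only negated; assign x5 = False.
Try x1 = False.
  then x6 is forced to False.
Try x3 = False.
Try x4 = False.
For the remaining variables, x7 = False, x8 = True, x9 = False, x10 = False works.
Every clause has at least one true literal under this assignment.

x1=F, x2=F, x3=F, x4=F, x5=F, x6=F, x7=F, x8=T, x9=F, x10=F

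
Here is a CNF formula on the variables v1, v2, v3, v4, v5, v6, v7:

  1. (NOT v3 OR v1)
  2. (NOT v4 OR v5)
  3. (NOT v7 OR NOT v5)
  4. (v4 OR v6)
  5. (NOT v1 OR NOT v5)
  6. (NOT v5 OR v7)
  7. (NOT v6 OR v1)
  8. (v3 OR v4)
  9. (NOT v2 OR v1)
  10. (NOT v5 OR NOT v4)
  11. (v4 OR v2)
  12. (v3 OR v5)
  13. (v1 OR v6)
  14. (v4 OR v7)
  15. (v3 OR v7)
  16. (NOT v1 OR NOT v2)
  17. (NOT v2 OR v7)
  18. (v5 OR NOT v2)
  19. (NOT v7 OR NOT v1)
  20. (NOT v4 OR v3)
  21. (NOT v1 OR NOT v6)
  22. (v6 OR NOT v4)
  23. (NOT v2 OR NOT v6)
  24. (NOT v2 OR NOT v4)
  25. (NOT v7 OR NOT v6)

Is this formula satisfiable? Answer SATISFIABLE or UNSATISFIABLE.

UNSATISFIABLE

v4 = True:
  propagation gives v5=True; an empty clause results — contradiction.
v4 = False:
  propagation gives v6=True, v1=True; an empty clause results — contradiction.
Every branch closes, so no satisfying assignment exists.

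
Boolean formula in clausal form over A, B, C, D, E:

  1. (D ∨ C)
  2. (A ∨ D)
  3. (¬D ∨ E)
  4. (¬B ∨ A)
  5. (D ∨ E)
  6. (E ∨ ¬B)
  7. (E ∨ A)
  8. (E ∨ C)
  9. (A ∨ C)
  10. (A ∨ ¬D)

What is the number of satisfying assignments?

6

Satisfying assignments:
  A=T B=F C=F D=T E=T
  A=T B=F C=T D=F E=T
  A=T B=F C=T D=T E=T
  A=T B=T C=F D=T E=T
  A=T B=T C=T D=F E=T
  A=T B=T C=T D=T E=T
Count: 6.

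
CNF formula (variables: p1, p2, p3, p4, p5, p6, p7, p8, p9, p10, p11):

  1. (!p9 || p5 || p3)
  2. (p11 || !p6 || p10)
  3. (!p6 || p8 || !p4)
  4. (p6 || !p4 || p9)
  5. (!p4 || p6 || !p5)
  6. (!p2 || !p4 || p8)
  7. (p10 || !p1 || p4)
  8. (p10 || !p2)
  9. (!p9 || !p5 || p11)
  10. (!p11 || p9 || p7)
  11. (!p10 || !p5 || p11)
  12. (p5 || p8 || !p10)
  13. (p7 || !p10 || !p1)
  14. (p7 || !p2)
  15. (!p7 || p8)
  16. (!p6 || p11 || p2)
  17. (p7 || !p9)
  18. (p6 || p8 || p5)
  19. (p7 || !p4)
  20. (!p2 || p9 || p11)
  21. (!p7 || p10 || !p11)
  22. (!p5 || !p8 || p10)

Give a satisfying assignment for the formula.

p1=F, p2=F, p3=T, p4=F, p5=F, p6=F, p7=F, p8=T, p9=F, p10=T, p11=F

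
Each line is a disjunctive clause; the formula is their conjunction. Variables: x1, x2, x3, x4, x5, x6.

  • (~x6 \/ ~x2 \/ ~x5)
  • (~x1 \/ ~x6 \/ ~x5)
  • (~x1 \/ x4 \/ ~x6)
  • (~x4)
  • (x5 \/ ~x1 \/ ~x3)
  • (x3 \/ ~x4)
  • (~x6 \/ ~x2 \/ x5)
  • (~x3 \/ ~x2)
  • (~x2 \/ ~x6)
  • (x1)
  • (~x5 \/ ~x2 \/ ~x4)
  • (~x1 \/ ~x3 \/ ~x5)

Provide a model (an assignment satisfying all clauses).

Unit propagation: (~x4) forces x4 = False.
(x1) is a unit clause, so x1 = True.
The clause (~x6) is unit: x6 must be False.
x2 occurs only negated in the remaining clauses — set x2 = False.
x3 occurs only negated in the remaining clauses — set x3 = False.
x5 is now unconstrained; take x5 = True.

x1 = T, x2 = F, x3 = F, x4 = F, x5 = T, x6 = F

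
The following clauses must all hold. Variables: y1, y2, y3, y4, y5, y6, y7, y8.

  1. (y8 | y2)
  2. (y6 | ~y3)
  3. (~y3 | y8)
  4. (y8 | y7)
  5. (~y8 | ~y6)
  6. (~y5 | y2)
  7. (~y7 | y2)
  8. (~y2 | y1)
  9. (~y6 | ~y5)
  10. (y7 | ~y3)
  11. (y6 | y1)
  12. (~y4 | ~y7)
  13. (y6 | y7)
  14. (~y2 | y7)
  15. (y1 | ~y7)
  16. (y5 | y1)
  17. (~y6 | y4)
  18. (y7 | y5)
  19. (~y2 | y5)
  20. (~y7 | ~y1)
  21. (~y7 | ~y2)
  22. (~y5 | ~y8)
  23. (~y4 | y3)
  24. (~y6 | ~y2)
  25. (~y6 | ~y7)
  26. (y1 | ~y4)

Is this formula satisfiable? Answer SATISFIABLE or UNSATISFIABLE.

UNSATISFIABLE

y7 = True:
  propagation gives y2=True; an empty clause results — contradiction.
y7 = False:
  propagation gives y8=True, y6=False; an empty clause results — contradiction.
Every branch closes, so no satisfying assignment exists.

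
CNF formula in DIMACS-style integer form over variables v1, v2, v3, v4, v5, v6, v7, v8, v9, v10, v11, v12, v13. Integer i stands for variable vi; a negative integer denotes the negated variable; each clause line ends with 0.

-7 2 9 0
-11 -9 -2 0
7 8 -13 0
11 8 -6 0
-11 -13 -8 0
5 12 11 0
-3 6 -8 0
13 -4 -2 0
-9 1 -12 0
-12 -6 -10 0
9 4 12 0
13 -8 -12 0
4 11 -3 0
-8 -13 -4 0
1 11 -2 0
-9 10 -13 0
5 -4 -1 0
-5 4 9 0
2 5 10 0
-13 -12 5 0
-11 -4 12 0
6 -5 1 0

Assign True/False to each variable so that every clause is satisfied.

Pure literal: v3 appears only negated; assign v3 = False.
Set v1 = True and propagate.
Try v2 = True.
For the remaining variables, v4 = False, v5 = True, v6 = False, v7 = True, v8 = True, v9 = True, v10 = True, v11 = False, v12 = False, v13 = False works.
Every clause has at least one true literal under this assignment.

v1=True, v2=True, v3=False, v4=False, v5=True, v6=False, v7=True, v8=True, v9=True, v10=True, v11=False, v12=False, v13=False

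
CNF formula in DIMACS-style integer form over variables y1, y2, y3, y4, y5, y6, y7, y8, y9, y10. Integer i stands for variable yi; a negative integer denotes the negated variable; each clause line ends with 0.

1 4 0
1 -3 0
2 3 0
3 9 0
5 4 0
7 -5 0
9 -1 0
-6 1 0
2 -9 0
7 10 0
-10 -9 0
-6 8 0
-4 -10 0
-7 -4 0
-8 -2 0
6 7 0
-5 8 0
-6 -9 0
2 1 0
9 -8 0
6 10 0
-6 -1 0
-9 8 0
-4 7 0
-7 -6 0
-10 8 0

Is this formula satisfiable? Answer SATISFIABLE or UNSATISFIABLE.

UNSATISFIABLE

y6 = True:
  propagation gives y1=True; an empty clause results — contradiction.
y6 = False:
  propagation gives y7=True, y4=False, y1=True, y5=True; an empty clause results — contradiction.
Every branch closes, so no satisfying assignment exists.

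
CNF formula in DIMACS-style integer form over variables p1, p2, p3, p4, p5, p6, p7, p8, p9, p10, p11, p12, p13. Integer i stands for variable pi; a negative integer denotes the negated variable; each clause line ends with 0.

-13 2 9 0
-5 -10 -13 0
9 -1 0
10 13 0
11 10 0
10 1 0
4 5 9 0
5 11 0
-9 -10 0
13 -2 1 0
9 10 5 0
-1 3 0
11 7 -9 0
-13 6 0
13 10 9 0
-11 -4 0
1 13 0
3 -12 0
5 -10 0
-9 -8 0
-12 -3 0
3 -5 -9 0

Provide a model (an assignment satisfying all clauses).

p1=True, p2=True, p3=True, p4=False, p5=False, p6=True, p7=True, p8=False, p9=True, p10=False, p11=True, p12=False, p13=True

Check each clause:
  1. (p9 \/ ~p13 \/ p2) — p9 is true.
  2. (~p5 \/ ~p13 \/ ~p10) — ~p10 is true.
  3. (~p1 \/ p9) — p9 is true.
  4. (p10 \/ p13) — p13 is true.
  5. (p10 \/ p11) — p11 is true.
  6. (p1 \/ p10) — p1 is true.
  7. (p9 \/ p4 \/ p5) — p9 is true.
  8. (p11 \/ p5) — p11 is true.
  9. (~p10 \/ ~p9) — ~p10 is true.
  10. (p1 \/ p13 \/ ~p2) — p1 is true.
  11. (p9 \/ p5 \/ p10) — p9 is true.
  12. (p3 \/ ~p1) — p3 is true.
  13. (p11 \/ ~p9 \/ p7) — p11 is true.
  14. (p6 \/ ~p13) — p6 is true.
  15. (p9 \/ p10 \/ p13) — p9 is true.
  16. (~p11 \/ ~p4) — ~p4 is true.
  17. (p1 \/ p13) — p1 is true.
  18. (~p12 \/ p3) — p3 is true.
  19. (~p10 \/ p5) — ~p10 is true.
  20. (~p8 \/ ~p9) — ~p8 is true.
  21. (~p3 \/ ~p12) — ~p12 is true.
  22. (~p5 \/ p3 \/ ~p9) — p3 is true.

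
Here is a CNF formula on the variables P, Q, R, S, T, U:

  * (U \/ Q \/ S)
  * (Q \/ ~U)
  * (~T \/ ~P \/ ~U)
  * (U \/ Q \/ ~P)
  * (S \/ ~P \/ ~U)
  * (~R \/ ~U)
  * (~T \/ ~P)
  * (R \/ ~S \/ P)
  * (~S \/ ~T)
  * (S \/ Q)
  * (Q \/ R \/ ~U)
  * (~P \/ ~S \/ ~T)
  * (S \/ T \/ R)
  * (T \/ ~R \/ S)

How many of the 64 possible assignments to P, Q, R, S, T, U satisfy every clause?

8

Case analysis on S and U:
  S=1, U=1: remaining (P,Q,R,T) ∈ {(1,1,0,0)} — 1.
  S=1, U=0: remaining (P,Q,R,T) ∈ {(0,0,1,0); (0,1,1,0); (1,1,0,0); (1,1,1,0)} — 4.
  S=0, U=1: remaining (P,Q,R,T) ∈ {(0,1,0,1)} — 1.
  S=0, U=0: remaining (P,Q,R,T) ∈ {(0,1,0,1); (0,1,1,1)} — 2.
Total: 1 + 4 + 1 + 2 = 8.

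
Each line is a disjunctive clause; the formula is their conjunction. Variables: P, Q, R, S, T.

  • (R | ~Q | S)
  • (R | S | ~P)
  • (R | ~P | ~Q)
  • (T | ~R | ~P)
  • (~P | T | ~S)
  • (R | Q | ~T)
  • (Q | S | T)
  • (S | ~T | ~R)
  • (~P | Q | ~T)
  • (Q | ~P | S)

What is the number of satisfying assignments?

9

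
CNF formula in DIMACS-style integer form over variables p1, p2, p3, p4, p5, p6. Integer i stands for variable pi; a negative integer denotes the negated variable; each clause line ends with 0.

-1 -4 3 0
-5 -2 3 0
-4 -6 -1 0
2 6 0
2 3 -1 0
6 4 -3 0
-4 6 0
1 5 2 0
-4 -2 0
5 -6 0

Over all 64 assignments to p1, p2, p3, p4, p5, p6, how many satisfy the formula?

Case analysis on p2 and p4:
  p2=1, p4=1: a clause becomes empty — 0.
  p2=1, p4=0: remaining (p1,p3,p5,p6) ∈ {(0,0,0,0); (0,1,1,1); (1,0,0,0); (1,1,1,1)} — 4.
  p2=0, p4=1: remaining (p1,p3,p5,p6) ∈ {(0,0,1,1); (0,1,1,1)} — 2.
  p2=0, p4=0: remaining (p1,p3,p5,p6) ∈ {(0,0,1,1); (0,1,1,1); (1,1,1,1)} — 3.
Total: 0 + 4 + 2 + 3 = 9.

9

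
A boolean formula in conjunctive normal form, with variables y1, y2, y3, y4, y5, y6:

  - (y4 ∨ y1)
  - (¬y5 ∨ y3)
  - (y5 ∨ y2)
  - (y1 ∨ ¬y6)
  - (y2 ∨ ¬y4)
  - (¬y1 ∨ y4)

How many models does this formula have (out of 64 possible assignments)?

9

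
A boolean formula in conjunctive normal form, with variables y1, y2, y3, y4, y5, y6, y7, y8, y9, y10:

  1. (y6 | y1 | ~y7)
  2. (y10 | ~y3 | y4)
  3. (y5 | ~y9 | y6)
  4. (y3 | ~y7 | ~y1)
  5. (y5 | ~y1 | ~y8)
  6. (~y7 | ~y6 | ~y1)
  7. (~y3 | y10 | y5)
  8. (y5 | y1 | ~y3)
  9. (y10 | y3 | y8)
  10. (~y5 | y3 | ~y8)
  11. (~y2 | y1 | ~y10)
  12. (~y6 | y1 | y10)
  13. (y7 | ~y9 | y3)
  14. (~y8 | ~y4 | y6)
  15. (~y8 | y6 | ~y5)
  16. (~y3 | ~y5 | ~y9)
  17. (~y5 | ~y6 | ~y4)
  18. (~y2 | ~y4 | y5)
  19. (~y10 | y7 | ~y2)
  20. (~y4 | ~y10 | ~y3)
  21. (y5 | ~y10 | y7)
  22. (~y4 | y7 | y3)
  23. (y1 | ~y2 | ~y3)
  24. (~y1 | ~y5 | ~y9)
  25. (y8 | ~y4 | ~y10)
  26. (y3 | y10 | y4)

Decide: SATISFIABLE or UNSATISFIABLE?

Pure literal: y2 appears only negated; assign y2 = False.
y9 occurs only negated in the remaining clauses — set y9 = False.
Set y1 = True and propagate.
Try y3 = False.
  then y7 is forced to False.
  then y4 is forced to False.
  then y10 is forced to True.
  then y5 is forced to True.
  then y8 is forced to False.
y6 is now unconstrained; take y6 = True.
Every clause has at least one true literal under this assignment.
So y1=1, y2=0, y3=0, y4=0, y5=1, y6=1, y7=0, y8=0, y9=0, y10=1 is a satisfying assignment.

SATISFIABLE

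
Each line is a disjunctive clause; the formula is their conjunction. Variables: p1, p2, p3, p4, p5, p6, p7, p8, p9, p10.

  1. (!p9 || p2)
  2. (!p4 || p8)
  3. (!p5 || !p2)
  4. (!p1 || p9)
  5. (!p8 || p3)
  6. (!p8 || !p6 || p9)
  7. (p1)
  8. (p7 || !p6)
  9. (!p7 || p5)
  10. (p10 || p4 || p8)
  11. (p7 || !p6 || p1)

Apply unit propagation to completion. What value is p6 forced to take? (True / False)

(p1) stands alone — p1 = True.
(!p1 || p9) with p1 = True leaves only p9, so p9 = True.
From (p2 || !p9) and p9 = True: p2 = True.
(!p5 || !p2): since p2 = True, the clause reduces to (!p5). p5 = False.
(!p7 || p5): since p5 = False, the clause reduces to (!p7). p7 = False.
From (p7 || !p6) and p7 = False: p6 = False.

False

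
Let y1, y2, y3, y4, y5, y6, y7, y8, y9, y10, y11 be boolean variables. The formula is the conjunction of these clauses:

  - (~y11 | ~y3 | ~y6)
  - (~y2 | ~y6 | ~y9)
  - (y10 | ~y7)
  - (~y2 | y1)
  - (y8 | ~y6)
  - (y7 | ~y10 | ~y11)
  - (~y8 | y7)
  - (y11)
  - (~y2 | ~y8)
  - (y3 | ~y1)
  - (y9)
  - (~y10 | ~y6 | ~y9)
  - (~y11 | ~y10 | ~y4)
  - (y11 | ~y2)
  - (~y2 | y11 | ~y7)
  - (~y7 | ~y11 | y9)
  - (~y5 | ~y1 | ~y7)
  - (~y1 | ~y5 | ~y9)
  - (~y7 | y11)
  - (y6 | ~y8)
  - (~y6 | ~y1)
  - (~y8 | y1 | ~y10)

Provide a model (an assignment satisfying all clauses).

y1=False, y2=False, y3=False, y4=False, y5=False, y6=False, y7=False, y8=False, y9=True, y10=False, y11=True

Unit propagation: (y11) forces y11 = True.
(y9) is a unit clause, so y9 = True.
Pure literal: y2 appears only negated; assign y2 = False.
y4 occurs only negated in the remaining clauses — set y4 = False.
Set y1 = False and propagate.
Set y3 = False and propagate.
Set y6 = False and propagate.
  then y8 is forced to False.
For the remaining variables, y5 = False, y7 = False, y10 = False works.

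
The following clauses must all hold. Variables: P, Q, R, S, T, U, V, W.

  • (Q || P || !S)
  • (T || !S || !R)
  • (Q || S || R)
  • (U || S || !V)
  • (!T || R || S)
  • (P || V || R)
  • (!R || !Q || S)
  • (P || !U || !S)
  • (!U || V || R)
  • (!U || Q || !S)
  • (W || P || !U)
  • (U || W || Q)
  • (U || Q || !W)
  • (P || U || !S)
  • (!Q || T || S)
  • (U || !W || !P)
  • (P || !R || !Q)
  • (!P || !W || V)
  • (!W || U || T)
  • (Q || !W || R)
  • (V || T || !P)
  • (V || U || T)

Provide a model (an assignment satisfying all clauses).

P=T  Q=T  R=T  S=T  T=T  U=T  V=F  W=F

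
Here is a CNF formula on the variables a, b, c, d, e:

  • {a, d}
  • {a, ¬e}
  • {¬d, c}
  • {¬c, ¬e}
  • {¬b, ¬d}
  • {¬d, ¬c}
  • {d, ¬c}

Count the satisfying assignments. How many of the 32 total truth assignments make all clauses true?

4

Satisfying assignments:
  a=T b=F c=F d=F e=F
  a=T b=F c=F d=F e=T
  a=T b=T c=F d=F e=F
  a=T b=T c=F d=F e=T
Count: 4.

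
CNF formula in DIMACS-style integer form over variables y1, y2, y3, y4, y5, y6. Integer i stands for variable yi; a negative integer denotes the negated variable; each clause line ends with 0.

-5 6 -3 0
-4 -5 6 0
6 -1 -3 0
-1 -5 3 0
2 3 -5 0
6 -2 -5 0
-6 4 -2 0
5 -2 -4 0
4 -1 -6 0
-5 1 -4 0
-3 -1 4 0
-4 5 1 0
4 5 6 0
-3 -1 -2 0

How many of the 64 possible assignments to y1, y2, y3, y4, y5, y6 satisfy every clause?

Case analysis on y5 and y4:
  y5=T, y4=T: remaining (y1,y2,y3,y6) ∈ {(T,F,T,T)} — 1.
  y5=T, y4=F: remaining (y1,y2,y3,y6) ∈ {(F,F,T,T)} — 1.
  y5=F, y4=T: remaining (y1,y2,y3,y6) ∈ {(T,F,F,F); (T,F,F,T); (T,F,T,T)} — 3.
  y5=F, y4=F: remaining (y1,y2,y3,y6) ∈ {(F,F,F,T); (F,F,T,T)} — 2.
Total: 1 + 1 + 3 + 2 = 7.

7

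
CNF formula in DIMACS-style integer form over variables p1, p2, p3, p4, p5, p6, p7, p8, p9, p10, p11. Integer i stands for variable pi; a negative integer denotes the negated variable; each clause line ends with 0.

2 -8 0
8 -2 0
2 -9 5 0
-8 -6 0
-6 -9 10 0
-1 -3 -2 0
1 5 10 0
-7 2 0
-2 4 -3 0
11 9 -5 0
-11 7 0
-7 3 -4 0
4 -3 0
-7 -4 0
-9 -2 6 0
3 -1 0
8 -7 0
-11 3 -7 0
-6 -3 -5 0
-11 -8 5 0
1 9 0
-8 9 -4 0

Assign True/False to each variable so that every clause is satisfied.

p1=F, p2=F, p3=F, p4=T, p5=T, p6=T, p7=F, p8=F, p9=T, p10=T, p11=F

Pure literal: p10 appears only positively; assign p10 = True.
Try p1 = False.
  then p9 is forced to True.
Set p2 = False and propagate.
  then p8 is forced to False.
  then p5 is forced to True.
  then p7 is forced to False.
  then p11 is forced to False.
Branch on p3: take p3 = False.
p4, p6 are now unconstrained; take p4 = True, p6 = True.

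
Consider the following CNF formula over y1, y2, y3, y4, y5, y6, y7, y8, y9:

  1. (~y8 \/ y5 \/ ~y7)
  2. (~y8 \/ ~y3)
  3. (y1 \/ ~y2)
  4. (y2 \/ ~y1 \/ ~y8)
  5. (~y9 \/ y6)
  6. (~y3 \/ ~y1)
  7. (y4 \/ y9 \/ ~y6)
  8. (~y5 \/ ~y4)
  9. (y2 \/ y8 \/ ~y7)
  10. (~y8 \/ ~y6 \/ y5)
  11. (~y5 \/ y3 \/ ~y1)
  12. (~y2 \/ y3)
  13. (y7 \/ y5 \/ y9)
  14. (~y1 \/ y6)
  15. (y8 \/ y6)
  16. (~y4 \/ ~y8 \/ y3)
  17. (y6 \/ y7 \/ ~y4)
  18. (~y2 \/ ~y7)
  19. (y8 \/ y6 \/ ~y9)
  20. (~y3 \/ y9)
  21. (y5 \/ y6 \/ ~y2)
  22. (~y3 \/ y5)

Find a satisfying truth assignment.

y1=1, y2=0, y3=0, y4=0, y5=0, y6=1, y7=0, y8=0, y9=1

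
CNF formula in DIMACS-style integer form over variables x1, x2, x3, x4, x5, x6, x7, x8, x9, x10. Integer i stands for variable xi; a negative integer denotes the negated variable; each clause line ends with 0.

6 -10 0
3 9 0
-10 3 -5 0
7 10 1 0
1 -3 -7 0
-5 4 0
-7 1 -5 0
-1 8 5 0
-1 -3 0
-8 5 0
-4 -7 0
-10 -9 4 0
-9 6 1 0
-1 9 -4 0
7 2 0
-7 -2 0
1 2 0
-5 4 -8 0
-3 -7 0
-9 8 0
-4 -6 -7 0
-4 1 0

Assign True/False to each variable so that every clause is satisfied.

Set x1 = True and propagate.
  then x3 is forced to False.
  then x9 is forced to True.
  then x8 is forced to True.
  then x5 is forced to True.
  then x10 is forced to False.
  then x4 is forced to True.
  then x7 is forced to False.
  then x2 is forced to True.
x6 is now unconstrained; take x6 = True.

x1=True, x2=True, x3=False, x4=True, x5=True, x6=True, x7=False, x8=True, x9=True, x10=False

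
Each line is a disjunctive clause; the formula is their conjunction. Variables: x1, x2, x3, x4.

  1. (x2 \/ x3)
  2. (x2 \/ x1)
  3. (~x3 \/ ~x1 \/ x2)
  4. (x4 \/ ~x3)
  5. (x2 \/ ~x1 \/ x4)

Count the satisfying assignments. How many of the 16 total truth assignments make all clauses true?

The models are:
  x1=F x2=T x3=F x4=F
  x1=F x2=T x3=F x4=T
  x1=F x2=T x3=T x4=T
  x1=T x2=T x3=F x4=F
  x1=T x2=T x3=F x4=T
  x1=T x2=T x3=T x4=T
That's 6 in total.

6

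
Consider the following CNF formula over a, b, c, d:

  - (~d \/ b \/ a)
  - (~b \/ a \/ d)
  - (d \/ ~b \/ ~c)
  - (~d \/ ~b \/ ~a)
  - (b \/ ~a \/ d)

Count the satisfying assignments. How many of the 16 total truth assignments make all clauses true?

7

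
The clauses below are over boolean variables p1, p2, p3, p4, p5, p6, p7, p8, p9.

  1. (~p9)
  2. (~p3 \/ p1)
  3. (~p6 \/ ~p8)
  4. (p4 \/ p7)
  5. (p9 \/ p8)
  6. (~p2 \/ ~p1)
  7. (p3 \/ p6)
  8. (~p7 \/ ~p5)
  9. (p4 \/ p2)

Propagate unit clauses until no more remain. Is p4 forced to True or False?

True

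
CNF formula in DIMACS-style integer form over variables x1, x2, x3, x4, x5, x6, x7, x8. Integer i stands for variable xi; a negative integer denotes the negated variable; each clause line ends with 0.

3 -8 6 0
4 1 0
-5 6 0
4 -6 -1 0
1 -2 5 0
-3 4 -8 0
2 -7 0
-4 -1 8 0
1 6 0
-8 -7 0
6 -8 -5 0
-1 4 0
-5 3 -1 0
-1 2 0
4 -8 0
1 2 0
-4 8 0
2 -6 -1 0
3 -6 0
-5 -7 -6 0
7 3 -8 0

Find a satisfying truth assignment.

Try x1 = True.
  then x4 is forced to True.
  then x8 is forced to True.
  then x7 is forced to False.
  then x2 is forced to True.
  then x3 is forced to True.
For the remaining variables, x5 = True, x6 = True works.

x1=1, x2=1, x3=1, x4=1, x5=1, x6=1, x7=0, x8=1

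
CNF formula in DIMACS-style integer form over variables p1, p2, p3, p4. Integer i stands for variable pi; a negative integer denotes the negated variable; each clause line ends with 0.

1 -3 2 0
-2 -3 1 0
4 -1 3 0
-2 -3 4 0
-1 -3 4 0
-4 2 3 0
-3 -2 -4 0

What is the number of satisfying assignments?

The models are:
  p1=0 p2=0 p3=0 p4=0
  p1=0 p2=1 p3=0 p4=0
  p1=0 p2=1 p3=0 p4=1
  p1=1 p2=0 p3=1 p4=1
  p1=1 p2=1 p3=0 p4=1
Count: 5.

5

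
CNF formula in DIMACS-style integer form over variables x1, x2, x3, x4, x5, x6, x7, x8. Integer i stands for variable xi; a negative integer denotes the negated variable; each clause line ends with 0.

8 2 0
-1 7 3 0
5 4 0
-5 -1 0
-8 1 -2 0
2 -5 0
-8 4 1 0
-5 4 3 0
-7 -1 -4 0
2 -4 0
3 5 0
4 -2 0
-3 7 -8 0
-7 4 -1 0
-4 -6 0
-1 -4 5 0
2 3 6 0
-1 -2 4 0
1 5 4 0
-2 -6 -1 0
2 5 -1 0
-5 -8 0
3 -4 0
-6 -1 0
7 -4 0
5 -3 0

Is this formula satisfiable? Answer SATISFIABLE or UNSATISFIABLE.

Try x1 = False.
Branch on x2: take x2 = True.
  then x8 is forced to False.
  then x4 is forced to True.
  then x6 is forced to False.
  then x3 is forced to True.
  then x7 is forced to True.
  then x5 is forced to True.
Every clause has at least one true literal under this assignment.
So x1=False, x2=True, x3=True, x4=True, x5=True, x6=False, x7=True, x8=False is a satisfying assignment.

SATISFIABLE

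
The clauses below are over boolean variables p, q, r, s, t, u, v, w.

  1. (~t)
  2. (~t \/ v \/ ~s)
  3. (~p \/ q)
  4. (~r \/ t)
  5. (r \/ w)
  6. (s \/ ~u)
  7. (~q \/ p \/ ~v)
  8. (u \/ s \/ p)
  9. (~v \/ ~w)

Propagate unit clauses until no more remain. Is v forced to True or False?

False

Unit clause (~t) sets t = False.
(~r \/ t): since t = False, the clause reduces to (~r). r = False.
In (r \/ w), r is now false; w must hold, so w = True.
From (~v \/ ~w) and w = True: v = False.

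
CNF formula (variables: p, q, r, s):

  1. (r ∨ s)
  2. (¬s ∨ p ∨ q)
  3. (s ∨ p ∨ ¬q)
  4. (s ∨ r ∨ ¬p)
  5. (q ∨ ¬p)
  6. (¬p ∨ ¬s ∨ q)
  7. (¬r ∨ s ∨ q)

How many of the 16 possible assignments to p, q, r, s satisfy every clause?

5

Satisfying assignments:
  p=0 q=1 r=0 s=1
  p=0 q=1 r=1 s=1
  p=1 q=1 r=0 s=1
  p=1 q=1 r=1 s=0
  p=1 q=1 r=1 s=1
That's 5 in total.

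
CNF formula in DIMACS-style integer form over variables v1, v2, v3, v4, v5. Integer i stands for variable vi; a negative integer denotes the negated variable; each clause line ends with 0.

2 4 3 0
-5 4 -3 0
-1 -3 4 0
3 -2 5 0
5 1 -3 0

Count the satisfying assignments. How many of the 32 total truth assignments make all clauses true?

14

Split on v3, then v4.
  v3=T, v4=T: v2 free; 3 ways for (v1,v5) × 2^1 = 6.
  v3=T, v4=F: a clause becomes empty — 0.
  v3=F, v4=T: v1 free; 3 ways for (v2,v5) × 2^1 = 6.
  v3=F, v4=F: remaining (v1,v2,v5) ∈ {(F,T,T); (T,T,T)} — 2.
Total: 6 + 0 + 6 + 2 = 14.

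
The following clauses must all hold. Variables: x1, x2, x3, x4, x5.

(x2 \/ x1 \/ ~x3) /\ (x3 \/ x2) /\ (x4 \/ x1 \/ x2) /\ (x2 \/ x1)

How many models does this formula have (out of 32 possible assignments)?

Case analysis on x2 and x1:
  x2=1, x1=1: x3, x4, x5 free → 2^3 = 8.
  x2=1, x1=0: x3, x4, x5 free → 2^3 = 8.
  x2=0, x1=1: remaining (x3,x4,x5) ∈ {(1,0,0); (1,0,1); (1,1,0); (1,1,1)} — 4.
  x2=0, x1=0: a clause becomes empty — 0.
Total: 8 + 8 + 4 + 0 = 20.

20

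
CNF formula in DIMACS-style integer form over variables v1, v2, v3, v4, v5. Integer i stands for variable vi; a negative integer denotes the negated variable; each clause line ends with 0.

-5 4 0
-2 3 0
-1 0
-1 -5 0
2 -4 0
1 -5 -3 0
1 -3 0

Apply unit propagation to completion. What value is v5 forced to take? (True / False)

False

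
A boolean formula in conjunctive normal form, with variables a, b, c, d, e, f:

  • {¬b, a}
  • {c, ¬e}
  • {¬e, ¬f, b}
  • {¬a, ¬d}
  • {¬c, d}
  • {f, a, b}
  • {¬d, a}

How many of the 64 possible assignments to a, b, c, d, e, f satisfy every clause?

5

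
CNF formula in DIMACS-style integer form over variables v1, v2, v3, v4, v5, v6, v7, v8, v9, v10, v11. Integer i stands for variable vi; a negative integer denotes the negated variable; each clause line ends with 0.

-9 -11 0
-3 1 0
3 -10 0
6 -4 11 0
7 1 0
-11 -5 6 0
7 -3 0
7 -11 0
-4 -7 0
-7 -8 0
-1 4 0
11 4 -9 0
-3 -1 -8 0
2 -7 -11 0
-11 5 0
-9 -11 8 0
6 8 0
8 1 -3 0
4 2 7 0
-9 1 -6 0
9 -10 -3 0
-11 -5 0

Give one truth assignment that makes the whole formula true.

v1=True, v2=False, v3=False, v4=True, v5=False, v6=True, v7=False, v8=True, v9=True, v10=False, v11=False

Check each clause:
  1. (~v11 \/ ~v9) — ~v11 is true.
  2. (v1 \/ ~v3) — v1 is true.
  3. (v3 \/ ~v10) — ~v10 is true.
  4. (~v4 \/ v6 \/ v11) — v6 is true.
  5. (v7 \/ v1) — v1 is true.
  6. (~v5 \/ ~v11 \/ v6) — ~v5 is true.
  7. (v7 \/ ~v3) — ~v3 is true.
  8. (~v11 \/ v7) — ~v11 is true.
  9. (~v7 \/ ~v4) — ~v7 is true.
  10. (~v7 \/ ~v8) — ~v7 is true.
  11. (v4 \/ ~v1) — v4 is true.
  12. (~v9 \/ v11 \/ v4) — v4 is true.
  13. (~v3 \/ ~v8 \/ ~v1) — ~v3 is true.
  14. (v2 \/ ~v11 \/ ~v7) — ~v7 is true.
  15. (v5 \/ ~v11) — ~v11 is true.
  16. (~v9 \/ v8 \/ ~v11) — v8 is true.
  17. (v8 \/ v6) — v8 is true.
  18. (~v3 \/ v1 \/ v8) — v8 is true.
  19. (v7 \/ v4 \/ v2) — v4 is true.
  20. (~v9 \/ v1 \/ ~v6) — v1 is true.
  21. (v9 \/ ~v10 \/ ~v3) — v9 is true.
  22. (~v5 \/ ~v11) — ~v5 is true.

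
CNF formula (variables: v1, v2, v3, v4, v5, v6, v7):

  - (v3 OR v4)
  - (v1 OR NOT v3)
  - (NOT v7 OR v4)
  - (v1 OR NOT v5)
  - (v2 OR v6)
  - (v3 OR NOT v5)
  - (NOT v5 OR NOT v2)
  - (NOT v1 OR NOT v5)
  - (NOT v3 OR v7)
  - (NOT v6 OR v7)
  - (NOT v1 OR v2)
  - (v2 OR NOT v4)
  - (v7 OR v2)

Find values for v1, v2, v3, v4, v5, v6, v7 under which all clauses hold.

v1=F  v2=T  v3=F  v4=T  v5=F  v6=F  v7=F

Pure literal: v5 appears only negated; assign v5 = False.
Branch on v1: take v1 = False.
  then v3 is forced to False.
  then v4 is forced to True.
  then v2 is forced to True.
For the remaining variables, v6 = False, v7 = False works.
Every clause has at least one true literal under this assignment.
Check each clause:
  1. (v3 OR v4) — v4 is true.
  2. (NOT v3 OR v1) — NOT v3 is true.
  3. (NOT v7 OR v4) — NOT v7 is true.
  4. (NOT v5 OR v1) — NOT v5 is true.
  5. (v2 OR v6) — v2 is true.
  6. (NOT v5 OR v3) — NOT v5 is true.
  7. (NOT v5 OR NOT v2) — NOT v5 is true.
  8. (NOT v5 OR NOT v1) — NOT v5 is true.
  9. (NOT v3 OR v7) — NOT v3 is true.
  10. (NOT v6 OR v7) — NOT v6 is true.
  11. (NOT v1 OR v2) — v2 is true.
  12. (NOT v4 OR v2) — v2 is true.
  13. (v7 OR v2) — v2 is true.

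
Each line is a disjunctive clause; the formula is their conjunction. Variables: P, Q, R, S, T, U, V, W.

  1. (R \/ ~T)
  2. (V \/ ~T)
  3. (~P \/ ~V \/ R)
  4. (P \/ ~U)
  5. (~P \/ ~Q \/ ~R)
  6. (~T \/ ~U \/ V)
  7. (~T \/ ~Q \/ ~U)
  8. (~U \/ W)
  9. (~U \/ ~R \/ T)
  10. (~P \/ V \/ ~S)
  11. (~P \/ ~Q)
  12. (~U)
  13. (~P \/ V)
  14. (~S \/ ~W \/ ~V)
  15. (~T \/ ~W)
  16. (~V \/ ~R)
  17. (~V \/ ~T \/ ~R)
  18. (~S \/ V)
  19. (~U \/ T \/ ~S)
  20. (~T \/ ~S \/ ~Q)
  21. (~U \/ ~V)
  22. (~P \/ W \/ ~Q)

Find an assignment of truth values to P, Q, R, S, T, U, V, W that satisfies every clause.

P=F, Q=T, R=T, S=F, T=F, U=F, V=F, W=T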